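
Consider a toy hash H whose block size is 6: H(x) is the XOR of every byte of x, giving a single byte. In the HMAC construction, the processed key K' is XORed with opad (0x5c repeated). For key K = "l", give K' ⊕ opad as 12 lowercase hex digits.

305c5c5c5c5c

Key "l" = 6c is 1 byte ≤ B = 6; zero-pad to 6 bytes: K' = 6c 00 00 00 00 00.
XOR each byte with 0x5c: 6c⊕5c=30, 00⊕5c=5c, 00⊕5c=5c, 00⊕5c=5c, 00⊕5c=5c, 00⊕5c=5c.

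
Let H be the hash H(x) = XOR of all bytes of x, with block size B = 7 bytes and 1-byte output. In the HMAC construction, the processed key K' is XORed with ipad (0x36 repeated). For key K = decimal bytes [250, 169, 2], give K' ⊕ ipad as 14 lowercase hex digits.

Key decimal bytes [250, 169, 2] = fa a9 02 is 3 bytes ≤ B = 7; zero-pad to 7 bytes: K' = fa a9 02 00 00 00 00.
XOR each byte with 0x36: fa⊕36=cc, a9⊕36=9f, 02⊕36=34, 00⊕36=36, 00⊕36=36, 00⊕36=36, 00⊕36=36.

cc9f3436363636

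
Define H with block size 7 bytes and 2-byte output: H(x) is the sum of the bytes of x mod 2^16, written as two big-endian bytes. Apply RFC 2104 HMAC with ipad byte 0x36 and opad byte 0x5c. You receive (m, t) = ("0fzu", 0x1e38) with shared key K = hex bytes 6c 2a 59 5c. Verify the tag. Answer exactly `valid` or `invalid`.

invalid

Key hex bytes 6c 2a 59 5c is 4 bytes ≤ B = 7; zero-pad to 7 bytes: K' = 6c 2a 59 5c 00 00 00.
K' ⊕ ipad = 5a 1c 6f 6a 36 36 36; K' ⊕ opad = 30 76 05 00 5c 5c 5c.
Inner hash: sum = 90+28+111+106+54+54+54+48+102+122+117 = 886 → 03 76.
Outer hash (recomputed tag): sum = 48+118+5+0+92+92+92+3+118 = 568 → 02 38.
Recomputed tag = 0238; claimed = 1e38 → mismatch.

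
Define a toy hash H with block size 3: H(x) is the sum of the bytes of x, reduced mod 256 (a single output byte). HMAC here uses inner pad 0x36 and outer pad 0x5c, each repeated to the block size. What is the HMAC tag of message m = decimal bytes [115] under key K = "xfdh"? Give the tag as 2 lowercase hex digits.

Key "xfdh" = 78 66 64 68 is 4 bytes > B = 3, so hash it first: H(key) = aa, then zero-pad to 3 bytes: K' = aa 00 00.
K' ⊕ ipad = 9c 36 36.  K' ⊕ opad = f6 5c 5c.
Inner input = (K'⊕ipad) ∥ m = 9c 36 36 ∥ 73.
Inner hash: sum = 156+54+54+115 = 379; mod 256 = 123 → 7b.
Outer input = (K'⊕opad) ∥ inner = f6 5c 5c ∥ 7b.
Outer hash (tag): sum = 246+92+92+123 = 553; mod 256 = 41 → 29.

29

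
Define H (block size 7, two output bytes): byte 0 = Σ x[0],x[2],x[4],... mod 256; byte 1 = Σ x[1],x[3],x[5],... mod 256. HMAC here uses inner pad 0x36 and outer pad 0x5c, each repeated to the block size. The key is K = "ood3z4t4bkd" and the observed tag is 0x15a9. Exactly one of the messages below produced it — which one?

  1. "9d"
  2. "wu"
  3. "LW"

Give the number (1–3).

Key "ood3z4t4bkd" = 6f 6f 64 33 7a 34 74 34 62 6b 64 is 11 bytes > B = 7, so hash it first: H(key) = 87 75, then zero-pad to 7 bytes: K' = 87 75 00 00 00 00 00.
K' ⊕ ipad = b1 43 36 36 36 36 36; K' ⊕ opad = db 29 5c 5c 5c 5c 5c.
m1: inner = H(b1 43 36 36 36 36 36 39 64) = b7 e8; tag = H(db 29 5c 5c 5c 5c 5c b7 e8) = d798
m2: inner = H(b1 43 36 36 36 36 36 77 75) = c8 26; tag = H(db 29 5c 5c 5c 5c 5c c8 26) = 15a9 ← matches
m3: inner = H(b1 43 36 36 36 36 36 4c 57) = aa fb; tag = H(db 29 5c 5c 5c 5c 5c aa fb) = ea8b

2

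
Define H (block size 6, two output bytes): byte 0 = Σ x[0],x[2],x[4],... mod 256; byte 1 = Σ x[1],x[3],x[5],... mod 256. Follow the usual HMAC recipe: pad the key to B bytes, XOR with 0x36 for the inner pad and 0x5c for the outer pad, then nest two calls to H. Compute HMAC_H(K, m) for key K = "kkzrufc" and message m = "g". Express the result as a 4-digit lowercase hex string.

Key "kkzrufc" = 6b 6b 7a 72 75 66 63 is 7 bytes > B = 6, so hash it first: H(key) = bd 43, then zero-pad to 6 bytes: K' = bd 43 00 00 00 00.
K' ⊕ ipad = 8b 75 36 36 36 36.  K' ⊕ opad = e1 1f 5c 5c 5c 5c.
Inner input = (K'⊕ipad) ∥ m = 8b 75 36 36 36 36 ∥ 67.
Inner hash: even-index sum = 350 mod 256 = 94; odd-index sum = 225 mod 256 = 225 → 5e e1.
Outer input = (K'⊕opad) ∥ inner = e1 1f 5c 5c 5c 5c ∥ 5e e1.
Outer hash (tag): even-index sum = 503 mod 256 = 247; odd-index sum = 440 mod 256 = 184 → f7 b8.

f7b8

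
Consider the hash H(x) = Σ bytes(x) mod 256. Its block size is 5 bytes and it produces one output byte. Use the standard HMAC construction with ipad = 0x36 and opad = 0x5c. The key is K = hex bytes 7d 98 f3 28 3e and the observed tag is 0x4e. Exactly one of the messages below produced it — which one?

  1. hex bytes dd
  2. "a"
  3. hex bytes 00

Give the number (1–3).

3

Key hex bytes 7d 98 f3 28 3e is exactly B = 5 bytes: K' = 7d 98 f3 28 3e.
K' ⊕ ipad = 4b ae c5 1e 08; K' ⊕ opad = 21 c4 af 74 62.
m1: inner = H(4b ae c5 1e 08 dd) = c1; tag = H(21 c4 af 74 62 c1) = 2b
m2: inner = H(4b ae c5 1e 08 61) = 45; tag = H(21 c4 af 74 62 45) = af
m3: inner = H(4b ae c5 1e 08 00) = e4; tag = H(21 c4 af 74 62 e4) = 4e ← matches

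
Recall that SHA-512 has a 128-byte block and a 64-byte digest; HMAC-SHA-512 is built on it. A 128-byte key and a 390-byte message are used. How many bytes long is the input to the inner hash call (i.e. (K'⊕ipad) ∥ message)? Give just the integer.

518

Key is 128 ≤ 128 bytes, zero-padded: |K'| = 128.
Inner input = (K'⊕ipad) ∥ m → 128 + 390 = 518 bytes.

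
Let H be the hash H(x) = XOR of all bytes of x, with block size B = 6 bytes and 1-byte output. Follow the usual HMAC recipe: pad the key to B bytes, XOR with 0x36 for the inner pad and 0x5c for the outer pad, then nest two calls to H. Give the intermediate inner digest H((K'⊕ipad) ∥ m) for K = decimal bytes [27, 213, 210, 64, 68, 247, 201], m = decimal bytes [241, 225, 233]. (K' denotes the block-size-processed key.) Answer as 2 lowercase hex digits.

Key decimal bytes [27, 213, 210, 64, 68, 247, 201] = 1b d5 d2 40 44 f7 c9 is 7 bytes > B = 6, so hash it first: H(key) = 26, then zero-pad to 6 bytes: K' = 26 00 00 00 00 00.
K' ⊕ ipad = 10 36 36 36 36 36.
Inner input = 10 36 36 36 36 36 ∥ f1 e1 e9.
Inner hash: XOR 10⊕36⊕36⊕36⊕36⊕36⊕f1⊕e1⊕e9 = df.

df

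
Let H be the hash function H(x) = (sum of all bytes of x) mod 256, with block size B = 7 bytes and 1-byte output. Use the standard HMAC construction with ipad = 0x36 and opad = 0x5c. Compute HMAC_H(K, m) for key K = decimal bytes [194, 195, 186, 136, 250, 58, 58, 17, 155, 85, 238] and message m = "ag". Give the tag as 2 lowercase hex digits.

Key decimal bytes [194, 195, 186, 136, 250, 58, 58, 17, 155, 85, 238] = c2 c3 ba 88 fa 3a 3a 11 9b 55 ee is 11 bytes > B = 7, so hash it first: H(key) = 24, then zero-pad to 7 bytes: K' = 24 00 00 00 00 00 00.
K' ⊕ ipad = 12 36 36 36 36 36 36.  K' ⊕ opad = 78 5c 5c 5c 5c 5c 5c.
Inner input = (K'⊕ipad) ∥ m = 12 36 36 36 36 36 36 ∥ 61 67.
Inner hash: sum = 18+54+54+54+54+54+54+97+103 = 542; mod 256 = 30 → 1e.
Outer input = (K'⊕opad) ∥ inner = 78 5c 5c 5c 5c 5c 5c ∥ 1e.
Outer hash (tag): sum = 120+92+92+92+92+92+92+30 = 702; mod 256 = 190 → be.

be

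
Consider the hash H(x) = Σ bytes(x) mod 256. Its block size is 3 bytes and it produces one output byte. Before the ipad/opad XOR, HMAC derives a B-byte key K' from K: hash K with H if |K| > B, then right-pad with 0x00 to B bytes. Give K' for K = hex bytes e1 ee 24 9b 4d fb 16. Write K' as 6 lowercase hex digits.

|K| = 7 > B = 3, so first hash the key.
H(K): sum = 225+238+36+155+77+251+22 = 1004; mod 256 = 236 → ec.
Zero-pad H(K) = ec to 3 bytes: K' = ec 00 00.

ec0000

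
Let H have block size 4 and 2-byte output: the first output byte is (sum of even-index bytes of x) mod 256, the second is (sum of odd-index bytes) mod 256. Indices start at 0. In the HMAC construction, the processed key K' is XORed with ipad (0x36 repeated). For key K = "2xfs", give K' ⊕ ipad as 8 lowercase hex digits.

Key "2xfs" = 32 78 66 73 is exactly B = 4 bytes: K' = 32 78 66 73.
XOR each byte with 0x36: 32⊕36=04, 78⊕36=4e, 66⊕36=50, 73⊕36=45.

044e5045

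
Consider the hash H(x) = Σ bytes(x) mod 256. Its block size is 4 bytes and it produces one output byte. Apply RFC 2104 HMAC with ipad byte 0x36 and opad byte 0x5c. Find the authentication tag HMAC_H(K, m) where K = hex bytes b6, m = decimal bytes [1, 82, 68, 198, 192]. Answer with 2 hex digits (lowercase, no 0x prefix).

Key hex bytes b6 is 1 byte ≤ B = 4; zero-pad to 4 bytes: K' = b6 00 00 00.
K' ⊕ ipad = 80 36 36 36.  K' ⊕ opad = ea 5c 5c 5c.
Inner input = (K'⊕ipad) ∥ m = 80 36 36 36 ∥ 01 52 44 c6 c0.
Inner hash: sum = 128+54+54+54+1+82+68+198+192 = 831; mod 256 = 63 → 3f.
Outer input = (K'⊕opad) ∥ inner = ea 5c 5c 5c ∥ 3f.
Outer hash (tag): sum = 234+92+92+92+63 = 573; mod 256 = 61 → 3d.

3d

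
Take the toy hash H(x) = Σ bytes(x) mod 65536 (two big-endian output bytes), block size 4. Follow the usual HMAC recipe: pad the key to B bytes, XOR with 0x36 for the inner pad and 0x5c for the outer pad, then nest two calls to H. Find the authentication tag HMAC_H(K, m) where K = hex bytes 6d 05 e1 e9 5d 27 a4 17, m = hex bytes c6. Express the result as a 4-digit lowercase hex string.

01f3

Key hex bytes 6d 05 e1 e9 5d 27 a4 17 is 8 bytes > B = 4, so hash it first: H(key) = 03 7b, then zero-pad to 4 bytes: K' = 03 7b 00 00.
K' ⊕ ipad = 35 4d 36 36.  K' ⊕ opad = 5f 27 5c 5c.
Inner input = (K'⊕ipad) ∥ m = 35 4d 36 36 ∥ c6.
Inner hash: sum = 53+77+54+54+198 = 436 → 01 b4.
Outer input = (K'⊕opad) ∥ inner = 5f 27 5c 5c ∥ 01 b4.
Outer hash (tag): sum = 95+39+92+92+1+180 = 499 → 01 f3.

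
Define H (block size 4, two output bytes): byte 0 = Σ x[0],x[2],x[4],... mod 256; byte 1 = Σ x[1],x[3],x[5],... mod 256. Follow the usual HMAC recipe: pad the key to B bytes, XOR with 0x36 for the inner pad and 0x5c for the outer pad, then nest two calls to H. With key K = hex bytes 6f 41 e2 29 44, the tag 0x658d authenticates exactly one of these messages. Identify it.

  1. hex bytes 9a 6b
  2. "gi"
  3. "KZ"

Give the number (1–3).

Key hex bytes 6f 41 e2 29 44 is 5 bytes > B = 4, so hash it first: H(key) = 95 6a, then zero-pad to 4 bytes: K' = 95 6a 00 00.
K' ⊕ ipad = a3 5c 36 36; K' ⊕ opad = c9 36 5c 5c.
m1: inner = H(a3 5c 36 36 9a 6b) = 73 fd; tag = H(c9 36 5c 5c 73 fd) = 988f
m2: inner = H(a3 5c 36 36 67 69) = 40 fb; tag = H(c9 36 5c 5c 40 fb) = 658d ← matches
m3: inner = H(a3 5c 36 36 4b 5a) = 24 ec; tag = H(c9 36 5c 5c 24 ec) = 497e

2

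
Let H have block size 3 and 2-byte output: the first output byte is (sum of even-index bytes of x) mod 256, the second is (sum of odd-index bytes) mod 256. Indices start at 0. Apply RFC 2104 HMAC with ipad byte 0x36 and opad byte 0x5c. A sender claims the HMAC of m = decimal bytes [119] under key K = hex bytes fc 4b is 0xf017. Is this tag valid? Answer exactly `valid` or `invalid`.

Key hex bytes fc 4b is 2 bytes ≤ B = 3; zero-pad to 3 bytes: K' = fc 4b 00.
K' ⊕ ipad = ca 7d 36; K' ⊕ opad = a0 17 5c.
Inner hash: even-index sum = 256 mod 256 = 0; odd-index sum = 244 mod 256 = 244 → 00 f4.
Outer hash (recomputed tag): even-index sum = 496 mod 256 = 240; odd-index sum = 23 mod 256 = 23 → f0 17.
Recomputed tag = f017; claimed = f017 → match.

valid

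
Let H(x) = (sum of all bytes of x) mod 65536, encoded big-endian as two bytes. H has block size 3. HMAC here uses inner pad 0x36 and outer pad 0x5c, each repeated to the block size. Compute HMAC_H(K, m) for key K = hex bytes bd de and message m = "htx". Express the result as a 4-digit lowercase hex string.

Key hex bytes bd de is 2 bytes ≤ B = 3; zero-pad to 3 bytes: K' = bd de 00.
K' ⊕ ipad = 8b e8 36.  K' ⊕ opad = e1 82 5c.
Inner input = (K'⊕ipad) ∥ m = 8b e8 36 ∥ 68 74 78.
Inner hash: sum = 139+232+54+104+116+120 = 765 → 02 fd.
Outer input = (K'⊕opad) ∥ inner = e1 82 5c ∥ 02 fd.
Outer hash (tag): sum = 225+130+92+2+253 = 702 → 02 be.

02be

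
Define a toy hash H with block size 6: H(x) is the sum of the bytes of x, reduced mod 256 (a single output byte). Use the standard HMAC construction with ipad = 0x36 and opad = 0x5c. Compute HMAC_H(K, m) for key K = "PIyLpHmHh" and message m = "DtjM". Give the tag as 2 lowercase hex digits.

bd

Key "PIyLpHmHh" = 50 49 79 4c 70 48 6d 48 68 is 9 bytes > B = 6, so hash it first: H(key) = 33, then zero-pad to 6 bytes: K' = 33 00 00 00 00 00.
K' ⊕ ipad = 05 36 36 36 36 36.  K' ⊕ opad = 6f 5c 5c 5c 5c 5c.
Inner input = (K'⊕ipad) ∥ m = 05 36 36 36 36 36 ∥ 44 74 6a 4d.
Inner hash: sum = 5+54+54+54+54+54+68+116+106+77 = 642; mod 256 = 130 → 82.
Outer input = (K'⊕opad) ∥ inner = 6f 5c 5c 5c 5c 5c ∥ 82.
Outer hash (tag): sum = 111+92+92+92+92+92+130 = 701; mod 256 = 189 → bd.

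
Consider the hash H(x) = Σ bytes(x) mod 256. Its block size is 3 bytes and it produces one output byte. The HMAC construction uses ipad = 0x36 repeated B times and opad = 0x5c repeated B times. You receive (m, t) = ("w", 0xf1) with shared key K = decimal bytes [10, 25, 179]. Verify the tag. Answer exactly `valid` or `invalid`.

valid

Key decimal bytes [10, 25, 179] = 0a 19 b3 is exactly B = 3 bytes: K' = 0a 19 b3.
K' ⊕ ipad = 3c 2f 85; K' ⊕ opad = 56 45 ef.
Inner hash: sum = 60+47+133+119 = 359; mod 256 = 103 → 67.
Outer hash (recomputed tag): sum = 86+69+239+103 = 497; mod 256 = 241 → f1.
Recomputed tag = f1; claimed = f1 → match.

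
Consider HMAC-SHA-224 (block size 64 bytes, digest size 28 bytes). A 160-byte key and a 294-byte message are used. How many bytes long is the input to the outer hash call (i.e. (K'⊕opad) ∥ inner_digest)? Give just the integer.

Key is 160 > 64 bytes, so it is hashed to 28 bytes then zero-padded to 64: |K'| = 64.
Outer input = (K'⊕opad) ∥ H(inner) → 64 + 28 = 92 bytes.

92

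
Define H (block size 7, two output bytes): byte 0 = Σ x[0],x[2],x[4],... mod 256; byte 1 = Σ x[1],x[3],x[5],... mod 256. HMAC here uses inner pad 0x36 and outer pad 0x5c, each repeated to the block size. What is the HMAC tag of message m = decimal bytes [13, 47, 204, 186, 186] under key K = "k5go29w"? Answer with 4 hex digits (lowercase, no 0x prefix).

09dd

Key "k5go29w" = 6b 35 67 6f 32 39 77 is exactly B = 7 bytes: K' = 6b 35 67 6f 32 39 77.
K' ⊕ ipad = 5d 03 51 59 04 0f 41.  K' ⊕ opad = 37 69 3b 33 6e 65 2b.
Inner input = (K'⊕ipad) ∥ m = 5d 03 51 59 04 0f 41 ∥ 0d 2f cc ba ba.
Inner hash: even-index sum = 476 mod 256 = 220; odd-index sum = 510 mod 256 = 254 → dc fe.
Outer input = (K'⊕opad) ∥ inner = 37 69 3b 33 6e 65 2b ∥ dc fe.
Outer hash (tag): even-index sum = 521 mod 256 = 9; odd-index sum = 477 mod 256 = 221 → 09 dd.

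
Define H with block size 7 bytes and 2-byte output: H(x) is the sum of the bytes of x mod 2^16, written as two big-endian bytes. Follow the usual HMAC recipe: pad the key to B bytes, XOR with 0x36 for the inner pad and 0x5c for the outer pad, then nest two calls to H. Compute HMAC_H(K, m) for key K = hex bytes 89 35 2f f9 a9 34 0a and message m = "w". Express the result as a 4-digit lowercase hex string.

0509

Key hex bytes 89 35 2f f9 a9 34 0a is exactly B = 7 bytes: K' = 89 35 2f f9 a9 34 0a.
K' ⊕ ipad = bf 03 19 cf 9f 02 3c.  K' ⊕ opad = d5 69 73 a5 f5 68 56.
Inner input = (K'⊕ipad) ∥ m = bf 03 19 cf 9f 02 3c ∥ 77.
Inner hash: sum = 191+3+25+207+159+2+60+119 = 766 → 02 fe.
Outer input = (K'⊕opad) ∥ inner = d5 69 73 a5 f5 68 56 ∥ 02 fe.
Outer hash (tag): sum = 213+105+115+165+245+104+86+2+254 = 1289 → 05 09.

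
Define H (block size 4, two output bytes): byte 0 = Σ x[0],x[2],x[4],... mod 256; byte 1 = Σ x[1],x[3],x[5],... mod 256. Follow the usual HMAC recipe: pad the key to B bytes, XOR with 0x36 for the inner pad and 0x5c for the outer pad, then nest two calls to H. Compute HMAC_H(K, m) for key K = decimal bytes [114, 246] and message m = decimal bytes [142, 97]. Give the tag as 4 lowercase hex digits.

Key decimal bytes [114, 246] = 72 f6 is 2 bytes ≤ B = 4; zero-pad to 4 bytes: K' = 72 f6 00 00.
K' ⊕ ipad = 44 c0 36 36.  K' ⊕ opad = 2e aa 5c 5c.
Inner input = (K'⊕ipad) ∥ m = 44 c0 36 36 ∥ 8e 61.
Inner hash: even-index sum = 264 mod 256 = 8; odd-index sum = 343 mod 256 = 87 → 08 57.
Outer input = (K'⊕opad) ∥ inner = 2e aa 5c 5c ∥ 08 57.
Outer hash (tag): even-index sum = 146 mod 256 = 146; odd-index sum = 349 mod 256 = 93 → 92 5d.

925d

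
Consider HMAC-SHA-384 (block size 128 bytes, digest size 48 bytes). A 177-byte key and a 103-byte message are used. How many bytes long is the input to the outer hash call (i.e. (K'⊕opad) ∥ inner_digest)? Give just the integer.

176

Key is 177 > 128 bytes, so it is hashed to 48 bytes then zero-padded to 128: |K'| = 128.
Outer input = (K'⊕opad) ∥ H(inner) → 128 + 48 = 176 bytes.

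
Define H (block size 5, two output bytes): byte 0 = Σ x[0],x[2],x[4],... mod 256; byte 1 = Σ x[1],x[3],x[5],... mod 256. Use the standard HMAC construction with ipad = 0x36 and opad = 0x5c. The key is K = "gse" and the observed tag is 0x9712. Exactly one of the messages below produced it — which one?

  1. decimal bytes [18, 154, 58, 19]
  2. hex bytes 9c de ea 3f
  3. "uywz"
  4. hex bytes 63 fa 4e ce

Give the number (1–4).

1

Key "gse" = 67 73 65 is 3 bytes ≤ B = 5; zero-pad to 5 bytes: K' = 67 73 65 00 00.
K' ⊕ ipad = 51 45 53 36 36; K' ⊕ opad = 3b 2f 39 5c 5c.
m1: inner = H(51 45 53 36 36 12 9a 3a 13) = 87 c7; tag = H(3b 2f 39 5c 5c 87 c7) = 9712 ← matches
m2: inner = H(51 45 53 36 36 9c de ea 3f) = f7 01; tag = H(3b 2f 39 5c 5c f7 01) = d182
m3: inner = H(51 45 53 36 36 75 79 77 7a) = cd 67; tag = H(3b 2f 39 5c 5c cd 67) = 3758
m4: inner = H(51 45 53 36 36 63 fa 4e ce) = a2 2c; tag = H(3b 2f 39 5c 5c a2 2c) = fc2d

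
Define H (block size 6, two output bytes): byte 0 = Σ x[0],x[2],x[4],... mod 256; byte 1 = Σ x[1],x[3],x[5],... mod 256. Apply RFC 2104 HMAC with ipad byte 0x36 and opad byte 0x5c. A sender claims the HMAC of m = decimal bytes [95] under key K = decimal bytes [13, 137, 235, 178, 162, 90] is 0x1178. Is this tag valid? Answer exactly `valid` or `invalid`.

Key decimal bytes [13, 137, 235, 178, 162, 90] = 0d 89 eb b2 a2 5a is exactly B = 6 bytes: K' = 0d 89 eb b2 a2 5a.
K' ⊕ ipad = 3b bf dd 84 94 6c; K' ⊕ opad = 51 d5 b7 ee fe 06.
Inner hash: even-index sum = 523 mod 256 = 11; odd-index sum = 431 mod 256 = 175 → 0b af.
Outer hash (recomputed tag): even-index sum = 529 mod 256 = 17; odd-index sum = 632 mod 256 = 120 → 11 78.
Recomputed tag = 1178; claimed = 1178 → match.

valid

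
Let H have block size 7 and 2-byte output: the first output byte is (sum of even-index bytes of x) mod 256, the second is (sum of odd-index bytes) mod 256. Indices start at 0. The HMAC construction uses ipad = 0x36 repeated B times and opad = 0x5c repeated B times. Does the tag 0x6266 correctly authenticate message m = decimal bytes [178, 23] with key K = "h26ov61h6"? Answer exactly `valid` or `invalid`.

invalid

Key "h26ov61h6" = 68 32 36 6f 76 36 31 68 36 is 9 bytes > B = 7, so hash it first: H(key) = 7b 3f, then zero-pad to 7 bytes: K' = 7b 3f 00 00 00 00 00.
K' ⊕ ipad = 4d 09 36 36 36 36 36; K' ⊕ opad = 27 63 5c 5c 5c 5c 5c.
Inner hash: even-index sum = 262 mod 256 = 6; odd-index sum = 295 mod 256 = 39 → 06 27.
Outer hash (recomputed tag): even-index sum = 354 mod 256 = 98; odd-index sum = 289 mod 256 = 33 → 62 21.
Recomputed tag = 6221; claimed = 6266 → mismatch.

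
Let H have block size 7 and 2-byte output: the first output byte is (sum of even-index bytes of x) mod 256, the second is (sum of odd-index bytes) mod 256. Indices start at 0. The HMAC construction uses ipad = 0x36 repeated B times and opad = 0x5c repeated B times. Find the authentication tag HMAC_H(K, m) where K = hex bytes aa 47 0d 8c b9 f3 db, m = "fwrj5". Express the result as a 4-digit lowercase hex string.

b0ce

Key hex bytes aa 47 0d 8c b9 f3 db is exactly B = 7 bytes: K' = aa 47 0d 8c b9 f3 db.
K' ⊕ ipad = 9c 71 3b ba 8f c5 ed.  K' ⊕ opad = f6 1b 51 d0 e5 af 87.
Inner input = (K'⊕ipad) ∥ m = 9c 71 3b ba 8f c5 ed ∥ 66 77 72 6a 35.
Inner hash: even-index sum = 820 mod 256 = 52; odd-index sum = 765 mod 256 = 253 → 34 fd.
Outer input = (K'⊕opad) ∥ inner = f6 1b 51 d0 e5 af 87 ∥ 34 fd.
Outer hash (tag): even-index sum = 944 mod 256 = 176; odd-index sum = 462 mod 256 = 206 → b0 ce.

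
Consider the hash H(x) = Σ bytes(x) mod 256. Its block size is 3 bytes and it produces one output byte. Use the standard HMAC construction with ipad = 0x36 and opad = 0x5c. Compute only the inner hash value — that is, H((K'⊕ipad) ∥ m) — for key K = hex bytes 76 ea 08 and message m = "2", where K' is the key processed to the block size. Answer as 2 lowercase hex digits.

8c

Key hex bytes 76 ea 08 is exactly B = 3 bytes: K' = 76 ea 08.
K' ⊕ ipad = 40 dc 3e.
Inner input = 40 dc 3e ∥ 32.
Inner hash: sum = 64+220+62+50 = 396; mod 256 = 140 → 8c.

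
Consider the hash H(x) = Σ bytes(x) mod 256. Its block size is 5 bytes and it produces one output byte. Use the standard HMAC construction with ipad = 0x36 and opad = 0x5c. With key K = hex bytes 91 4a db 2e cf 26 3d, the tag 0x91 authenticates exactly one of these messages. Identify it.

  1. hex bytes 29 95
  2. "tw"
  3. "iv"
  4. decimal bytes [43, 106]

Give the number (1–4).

Key hex bytes 91 4a db 2e cf 26 3d is 7 bytes > B = 5, so hash it first: H(key) = 16, then zero-pad to 5 bytes: K' = 16 00 00 00 00.
K' ⊕ ipad = 20 36 36 36 36; K' ⊕ opad = 4a 5c 5c 5c 5c.
m1: inner = H(20 36 36 36 36 29 95) = b6; tag = H(4a 5c 5c 5c 5c b6) = 70
m2: inner = H(20 36 36 36 36 74 77) = e3; tag = H(4a 5c 5c 5c 5c e3) = 9d
m3: inner = H(20 36 36 36 36 69 76) = d7; tag = H(4a 5c 5c 5c 5c d7) = 91 ← matches
m4: inner = H(20 36 36 36 36 2b 6a) = 8d; tag = H(4a 5c 5c 5c 5c 8d) = 47

3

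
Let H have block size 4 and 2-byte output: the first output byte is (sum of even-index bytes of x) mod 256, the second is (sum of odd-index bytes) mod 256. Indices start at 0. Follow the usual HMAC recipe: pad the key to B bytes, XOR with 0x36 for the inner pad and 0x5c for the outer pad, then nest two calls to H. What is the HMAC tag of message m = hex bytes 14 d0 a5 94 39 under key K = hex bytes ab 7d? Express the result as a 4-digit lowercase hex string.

Key hex bytes ab 7d is 2 bytes ≤ B = 4; zero-pad to 4 bytes: K' = ab 7d 00 00.
K' ⊕ ipad = 9d 4b 36 36.  K' ⊕ opad = f7 21 5c 5c.
Inner input = (K'⊕ipad) ∥ m = 9d 4b 36 36 ∥ 14 d0 a5 94 39.
Inner hash: even-index sum = 453 mod 256 = 197; odd-index sum = 485 mod 256 = 229 → c5 e5.
Outer input = (K'⊕opad) ∥ inner = f7 21 5c 5c ∥ c5 e5.
Outer hash (tag): even-index sum = 536 mod 256 = 24; odd-index sum = 354 mod 256 = 98 → 18 62.

1862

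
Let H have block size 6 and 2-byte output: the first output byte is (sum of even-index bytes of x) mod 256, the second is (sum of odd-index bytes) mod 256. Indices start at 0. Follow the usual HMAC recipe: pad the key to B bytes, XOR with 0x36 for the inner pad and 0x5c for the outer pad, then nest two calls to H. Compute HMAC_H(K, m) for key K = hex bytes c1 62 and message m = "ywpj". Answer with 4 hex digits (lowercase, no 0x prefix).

a197

Key hex bytes c1 62 is 2 bytes ≤ B = 6; zero-pad to 6 bytes: K' = c1 62 00 00 00 00.
K' ⊕ ipad = f7 54 36 36 36 36.  K' ⊕ opad = 9d 3e 5c 5c 5c 5c.
Inner input = (K'⊕ipad) ∥ m = f7 54 36 36 36 36 ∥ 79 77 70 6a.
Inner hash: even-index sum = 588 mod 256 = 76; odd-index sum = 417 mod 256 = 161 → 4c a1.
Outer input = (K'⊕opad) ∥ inner = 9d 3e 5c 5c 5c 5c ∥ 4c a1.
Outer hash (tag): even-index sum = 417 mod 256 = 161; odd-index sum = 407 mod 256 = 151 → a1 97.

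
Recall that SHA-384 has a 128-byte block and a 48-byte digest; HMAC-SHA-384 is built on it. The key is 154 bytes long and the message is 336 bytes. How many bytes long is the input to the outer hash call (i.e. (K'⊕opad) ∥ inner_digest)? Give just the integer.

Key is 154 > 128 bytes, so it is hashed to 48 bytes then zero-padded to 128: |K'| = 128.
Outer input = (K'⊕opad) ∥ H(inner) → 128 + 48 = 176 bytes.

176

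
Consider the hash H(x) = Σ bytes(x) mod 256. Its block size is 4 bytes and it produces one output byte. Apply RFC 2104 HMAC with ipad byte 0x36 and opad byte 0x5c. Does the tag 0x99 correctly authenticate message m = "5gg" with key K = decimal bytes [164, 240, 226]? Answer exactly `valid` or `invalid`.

invalid

Key decimal bytes [164, 240, 226] = a4 f0 e2 is 3 bytes ≤ B = 4; zero-pad to 4 bytes: K' = a4 f0 e2 00.
K' ⊕ ipad = 92 c6 d4 36; K' ⊕ opad = f8 ac be 5c.
Inner hash: sum = 146+198+212+54+53+103+103 = 869; mod 256 = 101 → 65.
Outer hash (recomputed tag): sum = 248+172+190+92+101 = 803; mod 256 = 35 → 23.
Recomputed tag = 23; claimed = 99 → mismatch.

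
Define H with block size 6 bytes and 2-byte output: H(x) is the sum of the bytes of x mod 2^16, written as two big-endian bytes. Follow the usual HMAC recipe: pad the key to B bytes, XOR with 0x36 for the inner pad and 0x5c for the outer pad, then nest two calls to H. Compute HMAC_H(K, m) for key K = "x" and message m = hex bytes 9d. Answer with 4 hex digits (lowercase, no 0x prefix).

Key "x" = 78 is 1 byte ≤ B = 6; zero-pad to 6 bytes: K' = 78 00 00 00 00 00.
K' ⊕ ipad = 4e 36 36 36 36 36.  K' ⊕ opad = 24 5c 5c 5c 5c 5c.
Inner input = (K'⊕ipad) ∥ m = 4e 36 36 36 36 36 ∥ 9d.
Inner hash: sum = 78+54+54+54+54+54+157 = 505 → 01 f9.
Outer input = (K'⊕opad) ∥ inner = 24 5c 5c 5c 5c 5c ∥ 01 f9.
Outer hash (tag): sum = 36+92+92+92+92+92+1+249 = 746 → 02 ea.

02ea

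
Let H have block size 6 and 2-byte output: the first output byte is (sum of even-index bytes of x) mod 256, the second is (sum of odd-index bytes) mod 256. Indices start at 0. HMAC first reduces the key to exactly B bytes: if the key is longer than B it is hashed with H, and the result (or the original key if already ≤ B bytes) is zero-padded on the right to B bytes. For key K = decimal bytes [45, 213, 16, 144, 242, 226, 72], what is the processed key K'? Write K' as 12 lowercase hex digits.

|K| = 7 > B = 6, so first hash the key.
H(K): even-index sum = 375 mod 256 = 119; odd-index sum = 583 mod 256 = 71 → 77 47.
Zero-pad H(K) = 77 47 to 6 bytes: K' = 77 47 00 00 00 00.

774700000000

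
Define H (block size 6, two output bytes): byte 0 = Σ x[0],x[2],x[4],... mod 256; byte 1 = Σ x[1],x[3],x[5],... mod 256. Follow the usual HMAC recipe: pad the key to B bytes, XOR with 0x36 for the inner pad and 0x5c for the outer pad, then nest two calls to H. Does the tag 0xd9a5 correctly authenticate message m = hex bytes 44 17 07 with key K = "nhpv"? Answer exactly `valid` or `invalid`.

valid

Key "nhpv" = 6e 68 70 76 is 4 bytes ≤ B = 6; zero-pad to 6 bytes: K' = 6e 68 70 76 00 00.
K' ⊕ ipad = 58 5e 46 40 36 36; K' ⊕ opad = 32 34 2c 2a 5c 5c.
Inner hash: even-index sum = 287 mod 256 = 31; odd-index sum = 235 mod 256 = 235 → 1f eb.
Outer hash (recomputed tag): even-index sum = 217 mod 256 = 217; odd-index sum = 421 mod 256 = 165 → d9 a5.
Recomputed tag = d9a5; claimed = d9a5 → match.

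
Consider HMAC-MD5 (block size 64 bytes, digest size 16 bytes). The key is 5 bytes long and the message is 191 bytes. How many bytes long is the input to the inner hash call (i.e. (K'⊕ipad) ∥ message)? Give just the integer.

255

Key is 5 ≤ 64 bytes, zero-padded: |K'| = 64.
Inner input = (K'⊕ipad) ∥ m → 64 + 191 = 255 bytes.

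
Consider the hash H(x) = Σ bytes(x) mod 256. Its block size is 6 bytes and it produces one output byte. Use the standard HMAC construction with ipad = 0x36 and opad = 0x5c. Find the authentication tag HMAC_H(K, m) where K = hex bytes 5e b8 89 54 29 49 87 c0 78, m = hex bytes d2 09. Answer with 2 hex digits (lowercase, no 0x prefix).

3f

Key hex bytes 5e b8 89 54 29 49 87 c0 78 is 9 bytes > B = 6, so hash it first: H(key) = 24, then zero-pad to 6 bytes: K' = 24 00 00 00 00 00.
K' ⊕ ipad = 12 36 36 36 36 36.  K' ⊕ opad = 78 5c 5c 5c 5c 5c.
Inner input = (K'⊕ipad) ∥ m = 12 36 36 36 36 36 ∥ d2 09.
Inner hash: sum = 18+54+54+54+54+54+210+9 = 507; mod 256 = 251 → fb.
Outer input = (K'⊕opad) ∥ inner = 78 5c 5c 5c 5c 5c ∥ fb.
Outer hash (tag): sum = 120+92+92+92+92+92+251 = 831; mod 256 = 63 → 3f.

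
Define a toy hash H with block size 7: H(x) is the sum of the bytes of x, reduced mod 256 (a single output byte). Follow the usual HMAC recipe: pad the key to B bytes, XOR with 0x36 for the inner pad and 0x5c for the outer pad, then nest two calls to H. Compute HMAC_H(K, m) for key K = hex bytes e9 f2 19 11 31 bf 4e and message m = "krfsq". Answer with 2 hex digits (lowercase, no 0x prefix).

Key hex bytes e9 f2 19 11 31 bf 4e is exactly B = 7 bytes: K' = e9 f2 19 11 31 bf 4e.
K' ⊕ ipad = df c4 2f 27 07 89 78.  K' ⊕ opad = b5 ae 45 4d 6d e3 12.
Inner input = (K'⊕ipad) ∥ m = df c4 2f 27 07 89 78 ∥ 6b 72 66 73 71.
Inner hash: sum = 223+196+47+39+7+137+120+107+114+102+115+113 = 1320; mod 256 = 40 → 28.
Outer input = (K'⊕opad) ∥ inner = b5 ae 45 4d 6d e3 12 ∥ 28.
Outer hash (tag): sum = 181+174+69+77+109+227+18+40 = 895; mod 256 = 127 → 7f.

7f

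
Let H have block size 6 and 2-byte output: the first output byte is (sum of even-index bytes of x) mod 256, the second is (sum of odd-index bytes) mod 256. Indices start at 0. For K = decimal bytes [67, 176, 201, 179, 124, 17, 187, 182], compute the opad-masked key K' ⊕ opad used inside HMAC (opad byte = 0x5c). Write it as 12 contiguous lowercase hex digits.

Key decimal bytes [67, 176, 201, 179, 124, 17, 187, 182] = 43 b0 c9 b3 7c 11 bb b6 is 8 bytes > B = 6, so hash it first: H(key) = 43 2a, then zero-pad to 6 bytes: K' = 43 2a 00 00 00 00.
XOR each byte with 0x5c: 43⊕5c=1f, 2a⊕5c=76, 00⊕5c=5c, 00⊕5c=5c, 00⊕5c=5c, 00⊕5c=5c.

1f765c5c5c5c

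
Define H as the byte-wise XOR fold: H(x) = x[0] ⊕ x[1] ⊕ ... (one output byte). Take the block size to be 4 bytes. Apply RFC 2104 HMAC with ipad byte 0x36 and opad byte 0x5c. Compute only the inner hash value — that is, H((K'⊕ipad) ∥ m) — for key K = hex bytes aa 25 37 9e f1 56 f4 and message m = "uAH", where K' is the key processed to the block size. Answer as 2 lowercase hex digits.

Key hex bytes aa 25 37 9e f1 56 f4 is 7 bytes > B = 4, so hash it first: H(key) = 75, then zero-pad to 4 bytes: K' = 75 00 00 00.
K' ⊕ ipad = 43 36 36 36.
Inner input = 43 36 36 36 ∥ 75 41 48.
Inner hash: XOR 43⊕36⊕36⊕36⊕75⊕41⊕48 = 09.

09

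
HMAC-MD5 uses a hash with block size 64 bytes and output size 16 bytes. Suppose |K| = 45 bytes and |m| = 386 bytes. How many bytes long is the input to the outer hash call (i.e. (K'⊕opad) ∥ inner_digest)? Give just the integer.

Key is 45 ≤ 64 bytes, zero-padded: |K'| = 64.
Outer input = (K'⊕opad) ∥ H(inner) → 64 + 16 = 80 bytes.

80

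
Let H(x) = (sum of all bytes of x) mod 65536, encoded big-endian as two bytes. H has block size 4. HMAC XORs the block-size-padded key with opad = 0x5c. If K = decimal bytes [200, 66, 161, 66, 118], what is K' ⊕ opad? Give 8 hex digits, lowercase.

5e3f5c5c

Key decimal bytes [200, 66, 161, 66, 118] = c8 42 a1 42 76 is 5 bytes > B = 4, so hash it first: H(key) = 02 63, then zero-pad to 4 bytes: K' = 02 63 00 00.
XOR each byte with 0x5c: 02⊕5c=5e, 63⊕5c=3f, 00⊕5c=5c, 00⊕5c=5c.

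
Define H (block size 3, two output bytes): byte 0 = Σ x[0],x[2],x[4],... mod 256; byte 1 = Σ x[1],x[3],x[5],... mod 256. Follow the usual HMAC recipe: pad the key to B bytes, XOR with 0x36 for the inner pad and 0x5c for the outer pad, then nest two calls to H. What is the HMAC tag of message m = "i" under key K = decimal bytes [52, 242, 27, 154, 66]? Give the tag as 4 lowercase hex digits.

4cad

Key decimal bytes [52, 242, 27, 154, 66] = 34 f2 1b 9a 42 is 5 bytes > B = 3, so hash it first: H(key) = 91 8c, then zero-pad to 3 bytes: K' = 91 8c 00.
K' ⊕ ipad = a7 ba 36.  K' ⊕ opad = cd d0 5c.
Inner input = (K'⊕ipad) ∥ m = a7 ba 36 ∥ 69.
Inner hash: even-index sum = 221 mod 256 = 221; odd-index sum = 291 mod 256 = 35 → dd 23.
Outer input = (K'⊕opad) ∥ inner = cd d0 5c ∥ dd 23.
Outer hash (tag): even-index sum = 332 mod 256 = 76; odd-index sum = 429 mod 256 = 173 → 4c ad.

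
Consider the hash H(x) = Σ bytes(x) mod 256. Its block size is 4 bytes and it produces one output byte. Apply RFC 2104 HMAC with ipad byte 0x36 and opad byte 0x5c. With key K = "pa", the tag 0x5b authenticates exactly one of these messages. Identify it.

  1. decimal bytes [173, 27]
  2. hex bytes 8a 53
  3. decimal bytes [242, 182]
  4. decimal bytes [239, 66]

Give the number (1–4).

4

Key "pa" = 70 61 is 2 bytes ≤ B = 4; zero-pad to 4 bytes: K' = 70 61 00 00.
K' ⊕ ipad = 46 57 36 36; K' ⊕ opad = 2c 3d 5c 5c.
m1: inner = H(46 57 36 36 ad 1b) = d1; tag = H(2c 3d 5c 5c d1) = f2
m2: inner = H(46 57 36 36 8a 53) = e6; tag = H(2c 3d 5c 5c e6) = 07
m3: inner = H(46 57 36 36 f2 b6) = b1; tag = H(2c 3d 5c 5c b1) = d2
m4: inner = H(46 57 36 36 ef 42) = 3a; tag = H(2c 3d 5c 5c 3a) = 5b ← matches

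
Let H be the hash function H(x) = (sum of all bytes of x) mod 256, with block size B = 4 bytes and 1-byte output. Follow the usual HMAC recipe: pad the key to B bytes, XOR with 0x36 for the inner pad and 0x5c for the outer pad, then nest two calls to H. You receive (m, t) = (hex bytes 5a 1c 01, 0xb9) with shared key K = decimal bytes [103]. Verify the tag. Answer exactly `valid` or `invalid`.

Key decimal bytes [103] = 67 is 1 byte ≤ B = 4; zero-pad to 4 bytes: K' = 67 00 00 00.
K' ⊕ ipad = 51 36 36 36; K' ⊕ opad = 3b 5c 5c 5c.
Inner hash: sum = 81+54+54+54+90+28+1 = 362; mod 256 = 106 → 6a.
Outer hash (recomputed tag): sum = 59+92+92+92+106 = 441; mod 256 = 185 → b9.
Recomputed tag = b9; claimed = b9 → match.

valid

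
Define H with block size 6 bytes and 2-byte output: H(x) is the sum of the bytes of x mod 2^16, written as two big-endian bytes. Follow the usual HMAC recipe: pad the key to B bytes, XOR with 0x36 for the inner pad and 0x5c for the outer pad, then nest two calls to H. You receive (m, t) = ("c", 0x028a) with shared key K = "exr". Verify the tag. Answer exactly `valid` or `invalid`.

valid

Key "exr" = 65 78 72 is 3 bytes ≤ B = 6; zero-pad to 6 bytes: K' = 65 78 72 00 00 00.
K' ⊕ ipad = 53 4e 44 36 36 36; K' ⊕ opad = 39 24 2e 5c 5c 5c.
Inner hash: sum = 83+78+68+54+54+54+99 = 490 → 01 ea.
Outer hash (recomputed tag): sum = 57+36+46+92+92+92+1+234 = 650 → 02 8a.
Recomputed tag = 028a; claimed = 028a → match.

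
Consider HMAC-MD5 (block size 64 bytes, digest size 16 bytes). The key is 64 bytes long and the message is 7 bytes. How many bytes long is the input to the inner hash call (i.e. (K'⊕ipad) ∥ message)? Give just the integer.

Key is 64 ≤ 64 bytes, zero-padded: |K'| = 64.
Inner input = (K'⊕ipad) ∥ m → 64 + 7 = 71 bytes.

71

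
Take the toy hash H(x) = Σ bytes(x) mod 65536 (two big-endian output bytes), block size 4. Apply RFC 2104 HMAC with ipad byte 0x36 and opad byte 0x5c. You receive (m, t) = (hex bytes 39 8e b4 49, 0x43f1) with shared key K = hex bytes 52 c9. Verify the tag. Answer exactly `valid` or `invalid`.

invalid

Key hex bytes 52 c9 is 2 bytes ≤ B = 4; zero-pad to 4 bytes: K' = 52 c9 00 00.
K' ⊕ ipad = 64 ff 36 36; K' ⊕ opad = 0e 95 5c 5c.
Inner hash: sum = 100+255+54+54+57+142+180+73 = 915 → 03 93.
Outer hash (recomputed tag): sum = 14+149+92+92+3+147 = 497 → 01 f1.
Recomputed tag = 01f1; claimed = 43f1 → mismatch.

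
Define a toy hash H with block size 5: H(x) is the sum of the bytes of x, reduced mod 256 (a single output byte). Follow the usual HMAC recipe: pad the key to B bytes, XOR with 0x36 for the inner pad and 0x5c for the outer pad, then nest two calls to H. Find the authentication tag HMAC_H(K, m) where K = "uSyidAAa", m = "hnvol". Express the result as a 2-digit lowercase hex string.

e3

Key "uSyidAAa" = 75 53 79 69 64 41 41 61 is 8 bytes > B = 5, so hash it first: H(key) = f1, then zero-pad to 5 bytes: K' = f1 00 00 00 00.
K' ⊕ ipad = c7 36 36 36 36.  K' ⊕ opad = ad 5c 5c 5c 5c.
Inner input = (K'⊕ipad) ∥ m = c7 36 36 36 36 ∥ 68 6e 76 6f 6c.
Inner hash: sum = 199+54+54+54+54+104+110+118+111+108 = 966; mod 256 = 198 → c6.
Outer input = (K'⊕opad) ∥ inner = ad 5c 5c 5c 5c ∥ c6.
Outer hash (tag): sum = 173+92+92+92+92+198 = 739; mod 256 = 227 → e3.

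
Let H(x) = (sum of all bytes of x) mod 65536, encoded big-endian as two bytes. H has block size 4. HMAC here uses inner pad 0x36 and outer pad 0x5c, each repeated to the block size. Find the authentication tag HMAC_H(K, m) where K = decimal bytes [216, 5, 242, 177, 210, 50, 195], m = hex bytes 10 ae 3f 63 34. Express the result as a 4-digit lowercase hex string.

01d0

Key decimal bytes [216, 5, 242, 177, 210, 50, 195] = d8 05 f2 b1 d2 32 c3 is 7 bytes > B = 4, so hash it first: H(key) = 04 47, then zero-pad to 4 bytes: K' = 04 47 00 00.
K' ⊕ ipad = 32 71 36 36.  K' ⊕ opad = 58 1b 5c 5c.
Inner input = (K'⊕ipad) ∥ m = 32 71 36 36 ∥ 10 ae 3f 63 34.
Inner hash: sum = 50+113+54+54+16+174+63+99+52 = 675 → 02 a3.
Outer input = (K'⊕opad) ∥ inner = 58 1b 5c 5c ∥ 02 a3.
Outer hash (tag): sum = 88+27+92+92+2+163 = 464 → 01 d0.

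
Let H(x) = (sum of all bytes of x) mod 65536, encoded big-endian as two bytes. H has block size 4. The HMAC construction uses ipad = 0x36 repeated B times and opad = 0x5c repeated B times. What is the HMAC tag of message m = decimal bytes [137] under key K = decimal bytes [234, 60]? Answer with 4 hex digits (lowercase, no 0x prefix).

02aa

Key decimal bytes [234, 60] = ea 3c is 2 bytes ≤ B = 4; zero-pad to 4 bytes: K' = ea 3c 00 00.
K' ⊕ ipad = dc 0a 36 36.  K' ⊕ opad = b6 60 5c 5c.
Inner input = (K'⊕ipad) ∥ m = dc 0a 36 36 ∥ 89.
Inner hash: sum = 220+10+54+54+137 = 475 → 01 db.
Outer input = (K'⊕opad) ∥ inner = b6 60 5c 5c ∥ 01 db.
Outer hash (tag): sum = 182+96+92+92+1+219 = 682 → 02 aa.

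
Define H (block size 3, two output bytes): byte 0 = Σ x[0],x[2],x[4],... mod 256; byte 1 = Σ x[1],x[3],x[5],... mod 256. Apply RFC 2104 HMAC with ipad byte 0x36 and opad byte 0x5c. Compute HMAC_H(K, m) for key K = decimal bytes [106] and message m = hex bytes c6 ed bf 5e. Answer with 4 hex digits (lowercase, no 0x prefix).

Key decimal bytes [106] = 6a is 1 byte ≤ B = 3; zero-pad to 3 bytes: K' = 6a 00 00.
K' ⊕ ipad = 5c 36 36.  K' ⊕ opad = 36 5c 5c.
Inner input = (K'⊕ipad) ∥ m = 5c 36 36 ∥ c6 ed bf 5e.
Inner hash: even-index sum = 477 mod 256 = 221; odd-index sum = 443 mod 256 = 187 → dd bb.
Outer input = (K'⊕opad) ∥ inner = 36 5c 5c ∥ dd bb.
Outer hash (tag): even-index sum = 333 mod 256 = 77; odd-index sum = 313 mod 256 = 57 → 4d 39.

4d39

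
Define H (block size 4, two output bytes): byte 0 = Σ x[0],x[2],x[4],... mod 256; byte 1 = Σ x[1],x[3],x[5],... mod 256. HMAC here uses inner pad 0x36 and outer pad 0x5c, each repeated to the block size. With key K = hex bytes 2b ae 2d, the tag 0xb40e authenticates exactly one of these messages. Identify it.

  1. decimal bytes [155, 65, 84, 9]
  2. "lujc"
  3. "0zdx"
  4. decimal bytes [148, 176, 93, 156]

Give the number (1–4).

3

Key hex bytes 2b ae 2d is 3 bytes ≤ B = 4; zero-pad to 4 bytes: K' = 2b ae 2d 00.
K' ⊕ ipad = 1d 98 1b 36; K' ⊕ opad = 77 f2 71 5c.
m1: inner = H(1d 98 1b 36 9b 41 54 09) = 27 18; tag = H(77 f2 71 5c 27 18) = 0f66
m2: inner = H(1d 98 1b 36 6c 75 6a 63) = 0e a6; tag = H(77 f2 71 5c 0e a6) = f6f4
m3: inner = H(1d 98 1b 36 30 7a 64 78) = cc c0; tag = H(77 f2 71 5c cc c0) = b40e ← matches
m4: inner = H(1d 98 1b 36 94 b0 5d 9c) = 29 1a; tag = H(77 f2 71 5c 29 1a) = 1168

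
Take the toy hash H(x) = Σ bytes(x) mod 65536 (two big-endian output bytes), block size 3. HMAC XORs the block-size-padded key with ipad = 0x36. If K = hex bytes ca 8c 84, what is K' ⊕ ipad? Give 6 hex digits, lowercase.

Key hex bytes ca 8c 84 is exactly B = 3 bytes: K' = ca 8c 84.
XOR each byte with 0x36: ca⊕36=fc, 8c⊕36=ba, 84⊕36=b2.

fcbab2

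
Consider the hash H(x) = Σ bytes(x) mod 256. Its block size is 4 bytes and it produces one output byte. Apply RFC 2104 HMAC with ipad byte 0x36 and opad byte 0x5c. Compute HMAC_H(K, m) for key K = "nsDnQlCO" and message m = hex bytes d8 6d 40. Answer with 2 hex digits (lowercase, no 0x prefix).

cd

Key "nsDnQlCO" = 6e 73 44 6e 51 6c 43 4f is 8 bytes > B = 4, so hash it first: H(key) = e2, then zero-pad to 4 bytes: K' = e2 00 00 00.
K' ⊕ ipad = d4 36 36 36.  K' ⊕ opad = be 5c 5c 5c.
Inner input = (K'⊕ipad) ∥ m = d4 36 36 36 ∥ d8 6d 40.
Inner hash: sum = 212+54+54+54+216+109+64 = 763; mod 256 = 251 → fb.
Outer input = (K'⊕opad) ∥ inner = be 5c 5c 5c ∥ fb.
Outer hash (tag): sum = 190+92+92+92+251 = 717; mod 256 = 205 → cd.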